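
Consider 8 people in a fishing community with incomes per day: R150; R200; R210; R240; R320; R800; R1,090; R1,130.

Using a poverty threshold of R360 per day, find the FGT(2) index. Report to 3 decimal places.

Below the line: R150, R200, R210, R240, R320 (q = 5 of N = 8).
Shortfall ratios: (360−150)/360 = 0.5833; (360−200)/360 = 0.4444; (360−210)/360 = 0.4167; (360−240)/360 = 0.3333; (360−320)/360 = 0.1111.
Squared: 0.3403; 0.1975; 0.1736; 0.1111; 0.0123.
Sum = 0.834877; P₂ = 0.834877 / 8 = 0.104.

0.104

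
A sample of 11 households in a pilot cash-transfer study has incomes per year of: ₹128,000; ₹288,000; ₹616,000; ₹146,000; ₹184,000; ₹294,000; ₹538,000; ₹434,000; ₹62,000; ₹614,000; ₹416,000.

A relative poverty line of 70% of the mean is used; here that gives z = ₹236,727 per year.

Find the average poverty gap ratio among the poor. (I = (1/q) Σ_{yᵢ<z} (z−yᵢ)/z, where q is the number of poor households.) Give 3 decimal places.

Poor units: ₹62,000, ₹128,000, ₹146,000, ₹184,000 (q = 4 of N = 11).
Shortfall ratios (z−y)/z: 0.7381, 0.4593, 0.3833, 0.2227; sum = 1.803377.
The income-gap ratio divides by q (the poor only): 1.803377 / 4 = 0.451.

0.451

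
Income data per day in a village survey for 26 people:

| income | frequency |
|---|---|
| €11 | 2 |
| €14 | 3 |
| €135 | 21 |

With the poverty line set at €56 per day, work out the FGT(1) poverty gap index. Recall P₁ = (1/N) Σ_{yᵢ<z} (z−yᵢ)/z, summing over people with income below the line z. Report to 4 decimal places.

Incomes under z: 2×€11, 3×€14 (q = 5 of N = 26).
Shortfall ratios: (56−11)/56 = 0.8036 (×2); (56−14)/56 = 0.7500 (×3).
Sum of shortfalls = 3.857143; P₁ averages over all N: 3.857143 / 26 = 0.1484.

0.1484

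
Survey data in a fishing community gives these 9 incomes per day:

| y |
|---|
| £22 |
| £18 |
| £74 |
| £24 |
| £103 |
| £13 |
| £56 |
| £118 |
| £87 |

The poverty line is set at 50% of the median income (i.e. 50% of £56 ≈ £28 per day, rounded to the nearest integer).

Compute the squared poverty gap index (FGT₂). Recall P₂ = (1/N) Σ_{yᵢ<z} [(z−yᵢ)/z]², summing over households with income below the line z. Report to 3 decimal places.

0.053

Incomes under z: £13, £18, £22, £24 (q = 4 of N = 9).
Normalized shortfalls: (28−13)/28 = 0.5357; (28−18)/28 = 0.3571; (28−22)/28 = 0.2143; (28−24)/28 = 0.1429.
Squared: 0.2870; 0.1276; 0.0459; 0.0204.
Sum = 0.480867; P₂ = 0.480867 / 9 = 0.053.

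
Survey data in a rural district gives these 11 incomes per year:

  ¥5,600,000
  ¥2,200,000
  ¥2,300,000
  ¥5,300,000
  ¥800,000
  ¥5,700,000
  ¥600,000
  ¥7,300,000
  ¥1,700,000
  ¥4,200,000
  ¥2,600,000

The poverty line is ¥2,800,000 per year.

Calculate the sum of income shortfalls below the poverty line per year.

Poor units: ¥600,000, ¥800,000, ¥1,700,000, ¥2,200,000, ¥2,300,000, ¥2,600,000 (q = 6 of N = 11).
Individual gaps: 2800000−600000 = 2200000; 2800000−800000 = 2000000; 2800000−1700000 = 1100000; 2800000−2200000 = 600000; 2800000−2300000 = 500000; 2800000−2600000 = 200000.
Aggregate gap = ¥6,600,000.

¥6,600,000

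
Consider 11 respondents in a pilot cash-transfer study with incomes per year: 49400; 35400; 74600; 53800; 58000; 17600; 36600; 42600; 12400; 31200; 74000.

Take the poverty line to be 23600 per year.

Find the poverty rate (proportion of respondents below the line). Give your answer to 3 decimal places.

2 of the 11 respondents have income below 23600.
H = 2/11 = 0.182.

0.182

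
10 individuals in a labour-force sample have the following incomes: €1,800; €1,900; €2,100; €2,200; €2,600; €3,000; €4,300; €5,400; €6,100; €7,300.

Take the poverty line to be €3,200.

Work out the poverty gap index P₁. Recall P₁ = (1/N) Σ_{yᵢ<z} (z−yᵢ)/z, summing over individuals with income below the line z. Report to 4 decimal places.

Below the line: €1,800, €1,900, €2,100, €2,200, €2,600, €3,000 (q = 6 of N = 10).
Shortfall ratios: (3200−1800)/3200 = 0.4375; (3200−1900)/3200 = 0.4062; (3200−2100)/3200 = 0.3438; (3200−2200)/3200 = 0.3125; (3200−2600)/3200 = 0.1875; (3200−3000)/3200 = 0.0625.
Sum of shortfalls = 1.750000; P₁ averages over all N: 1.750000 / 10 = 0.1750.

0.1750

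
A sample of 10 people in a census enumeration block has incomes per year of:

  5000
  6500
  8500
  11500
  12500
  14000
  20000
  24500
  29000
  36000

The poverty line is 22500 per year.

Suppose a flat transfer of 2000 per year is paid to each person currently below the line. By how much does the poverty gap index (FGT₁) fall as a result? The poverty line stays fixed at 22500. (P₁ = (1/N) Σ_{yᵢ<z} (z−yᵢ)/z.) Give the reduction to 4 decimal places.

Before: below the line — 5000, 6500, 8500, 11500, 12500, 14000, 20000; poverty gap index (FGT₁) = 0.353333.
After the 2000 transfer: below the line — 7000, 8500, 10500, 13500, 14500, 16000, 22000; poverty gap index (FGT₁) = 0.291111.
Reduction = 0.353333 − 0.291111 = 0.0622.

0.0622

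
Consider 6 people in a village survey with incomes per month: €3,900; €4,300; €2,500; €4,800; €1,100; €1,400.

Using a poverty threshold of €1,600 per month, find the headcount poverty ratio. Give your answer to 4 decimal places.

2 of the 6 people have income below €1,600.
H = 2/6 = 0.3333.

0.3333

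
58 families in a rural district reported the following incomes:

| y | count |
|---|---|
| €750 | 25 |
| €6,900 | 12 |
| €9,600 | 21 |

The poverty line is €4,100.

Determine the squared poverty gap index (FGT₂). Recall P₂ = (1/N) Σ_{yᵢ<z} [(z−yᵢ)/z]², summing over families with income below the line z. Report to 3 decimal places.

Incomes under z: 25×€750 (q = 25 of N = 58).
Normalized shortfalls: (4100−750)/4100 = 0.8171 (×25).
Squared: 0.6676 (×25).
Sum = 16.690214; P₂ = 16.690214 / 58 = 0.288.

0.288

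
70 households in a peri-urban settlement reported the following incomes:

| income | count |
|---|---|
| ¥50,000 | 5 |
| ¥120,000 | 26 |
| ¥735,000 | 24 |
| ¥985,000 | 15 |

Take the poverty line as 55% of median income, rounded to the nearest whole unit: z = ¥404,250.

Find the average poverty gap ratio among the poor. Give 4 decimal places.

0.7311

Incomes under z: 5×¥50,000, 26×¥120,000 (q = 31 of N = 70).
Relative gaps: 0.8763 (×5), 0.7032 (×26); sum = 22.663575.
I averages over the q = 31 poor units only: 22.663575 / 31 = 0.7311.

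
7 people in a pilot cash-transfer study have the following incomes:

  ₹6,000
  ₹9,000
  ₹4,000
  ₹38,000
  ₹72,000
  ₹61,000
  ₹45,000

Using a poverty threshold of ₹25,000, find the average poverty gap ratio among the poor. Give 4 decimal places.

0.7467

Incomes under z: ₹4,000, ₹6,000, ₹9,000 (q = 3 of N = 7).
Shortfall ratios (z−y)/z: 0.8400, 0.7600, 0.6400; sum = 2.240000.
The income-gap ratio divides by q (the poor only): 2.240000 / 3 = 0.7467.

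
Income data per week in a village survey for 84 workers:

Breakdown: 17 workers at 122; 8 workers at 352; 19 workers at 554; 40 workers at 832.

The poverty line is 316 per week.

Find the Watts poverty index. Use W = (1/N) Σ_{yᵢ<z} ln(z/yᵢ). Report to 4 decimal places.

Below the line: 17×122 (q = 17 of N = 84).
Log gaps: ln(316/122) = 0.9517 (×17).
W = 16.179260 / 84 = 0.1926.

0.1926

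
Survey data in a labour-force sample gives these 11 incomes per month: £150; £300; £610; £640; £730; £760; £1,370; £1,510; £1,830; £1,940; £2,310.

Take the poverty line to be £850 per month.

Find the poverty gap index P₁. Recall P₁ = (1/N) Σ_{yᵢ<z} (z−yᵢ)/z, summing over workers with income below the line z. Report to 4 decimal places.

Below the line: £150, £300, £610, £640, £730, £760 (q = 6 of N = 11).
Normalized shortfalls: (850−150)/850 = 0.8235; (850−300)/850 = 0.6471; (850−610)/850 = 0.2824; (850−640)/850 = 0.2471; (850−730)/850 = 0.1412; (850−760)/850 = 0.1059.
Σ = 2.247059. Dividing by the full population N = 11 gives P₁ = 0.2043.

0.2043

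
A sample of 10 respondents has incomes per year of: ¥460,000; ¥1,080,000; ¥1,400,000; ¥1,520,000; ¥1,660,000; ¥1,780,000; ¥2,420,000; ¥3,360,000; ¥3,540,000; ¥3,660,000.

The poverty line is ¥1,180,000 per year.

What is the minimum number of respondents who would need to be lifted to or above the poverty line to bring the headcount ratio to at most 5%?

2

Currently q = 2 of N = 10 are below the line (H = 0.200).
A headcount ratio of at most 5% allows at most ⌊0.05 × 10⌋ = 0 poor respondents.
So at least 2 − 0 = 2 must be lifted.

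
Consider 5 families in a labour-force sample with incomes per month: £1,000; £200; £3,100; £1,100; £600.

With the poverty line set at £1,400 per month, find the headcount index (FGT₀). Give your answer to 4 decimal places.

4 of the 5 families have income below £1,400.
H = 4/5 = 0.8000.

0.8000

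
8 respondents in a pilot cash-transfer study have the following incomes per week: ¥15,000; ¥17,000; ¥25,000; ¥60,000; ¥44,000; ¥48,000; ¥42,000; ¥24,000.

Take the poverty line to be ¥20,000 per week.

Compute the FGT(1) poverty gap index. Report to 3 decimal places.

Below the line: ¥15,000, ¥17,000 (q = 2 of N = 8).
Normalized shortfalls: (20000−15000)/20000 = 0.2500; (20000−17000)/20000 = 0.1500.
Σ = 0.400000. Dividing by the full population N = 8 gives P₁ = 0.050.

0.050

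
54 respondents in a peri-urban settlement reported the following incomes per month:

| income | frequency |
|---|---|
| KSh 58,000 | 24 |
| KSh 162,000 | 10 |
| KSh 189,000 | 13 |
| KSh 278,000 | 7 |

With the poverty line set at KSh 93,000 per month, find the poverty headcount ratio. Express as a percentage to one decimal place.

44.4%

24 of the 54 respondents have income below KSh 93,000.
H = 24/54 = 44.4%.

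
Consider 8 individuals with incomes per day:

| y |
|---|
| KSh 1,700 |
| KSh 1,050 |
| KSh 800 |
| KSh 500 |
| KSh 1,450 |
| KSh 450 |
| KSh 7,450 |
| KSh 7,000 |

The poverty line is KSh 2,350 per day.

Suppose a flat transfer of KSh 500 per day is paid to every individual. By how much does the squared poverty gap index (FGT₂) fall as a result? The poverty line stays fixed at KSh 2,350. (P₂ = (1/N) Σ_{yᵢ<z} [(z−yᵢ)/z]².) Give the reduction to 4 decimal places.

Before: below the line — KSh 450, KSh 500, KSh 800, KSh 1,050, KSh 1,450, KSh 1,700; squared poverty gap index (FGT₂) = 0.279708.
After the KSh 500 transfer: below the line — KSh 950, KSh 1,000, KSh 1,300, KSh 1,550, KSh 1,950, KSh 2,200; squared poverty gap index (FGT₂) = 0.129187.
Reduction = 0.279708 − 0.129187 = 0.1505.

0.1505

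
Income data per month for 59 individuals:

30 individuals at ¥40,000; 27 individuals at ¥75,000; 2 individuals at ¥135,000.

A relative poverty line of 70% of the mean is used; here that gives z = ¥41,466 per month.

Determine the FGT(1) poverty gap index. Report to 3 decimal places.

0.018

Below z: 30×¥40,000 (q = 30 of N = 59).
Relative gaps: (41466−40000)/41466 = 0.0354 (×30).
Σ = 1.060628. Dividing by the full population N = 59 gives P₁ = 0.018.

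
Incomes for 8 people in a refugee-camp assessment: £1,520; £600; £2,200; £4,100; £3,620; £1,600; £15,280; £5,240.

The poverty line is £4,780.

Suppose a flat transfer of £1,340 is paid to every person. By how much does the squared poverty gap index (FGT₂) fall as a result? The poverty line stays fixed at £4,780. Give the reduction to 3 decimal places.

Before: below the line — £600, £1,520, £1,600, £2,200, £3,620, £4,100; squared poverty gap index (FGT₂) = 0.25536.
After the £1,340 transfer: below the line — £1,940, £2,860, £2,940, £3,540; squared poverty gap index (FGT₂) = 0.09123.
Reduction = 0.25536 − 0.09123 = 0.164.

0.164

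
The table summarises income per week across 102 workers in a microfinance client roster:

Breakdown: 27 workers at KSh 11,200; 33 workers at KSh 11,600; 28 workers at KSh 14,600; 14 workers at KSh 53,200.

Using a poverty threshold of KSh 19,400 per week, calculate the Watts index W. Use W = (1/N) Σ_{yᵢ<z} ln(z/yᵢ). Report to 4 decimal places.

Below z: 27×KSh 11,200, 33×KSh 11,600, 28×KSh 14,600 (q = 88 of N = 102).
Log shortfalls: ln(19400/11200) = 0.5494 (×27); ln(19400/11600) = 0.5143 (×33); ln(19400/14600) = 0.2843 (×28).
W = 39.762587 / 102 = 0.3898.

0.3898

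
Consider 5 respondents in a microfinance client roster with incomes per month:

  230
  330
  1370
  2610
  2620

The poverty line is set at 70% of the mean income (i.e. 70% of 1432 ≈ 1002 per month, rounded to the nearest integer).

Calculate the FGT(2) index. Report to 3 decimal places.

0.209

Below z: 230, 330 (q = 2 of N = 5).
Shortfall ratios: (1002−230)/1002 = 0.7705; (1002−330)/1002 = 0.6707.
Squared: 0.5936; 0.4498.
Sum = 1.043390; P₂ = 1.043390 / 5 = 0.209.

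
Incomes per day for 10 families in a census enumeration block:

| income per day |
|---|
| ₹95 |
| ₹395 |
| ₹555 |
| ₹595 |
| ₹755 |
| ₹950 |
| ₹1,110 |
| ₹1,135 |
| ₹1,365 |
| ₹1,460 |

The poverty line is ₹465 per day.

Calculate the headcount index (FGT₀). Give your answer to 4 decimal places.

2 of the 10 families have income below ₹465.
H = 2/10 = 0.2000.

0.2000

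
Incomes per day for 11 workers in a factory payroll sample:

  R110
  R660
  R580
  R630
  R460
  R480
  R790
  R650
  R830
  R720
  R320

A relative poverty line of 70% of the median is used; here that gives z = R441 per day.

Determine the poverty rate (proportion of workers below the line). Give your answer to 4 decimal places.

2 of the 11 workers have income below R441.
H = 2/11 = 0.1818.

0.1818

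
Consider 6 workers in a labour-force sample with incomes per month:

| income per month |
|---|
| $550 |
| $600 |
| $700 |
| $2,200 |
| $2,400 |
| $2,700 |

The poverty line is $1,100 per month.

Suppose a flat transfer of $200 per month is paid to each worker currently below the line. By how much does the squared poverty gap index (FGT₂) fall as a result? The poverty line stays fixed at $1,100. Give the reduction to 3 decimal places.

0.063

Before: below the line — $550, $600, $700; squared poverty gap index (FGT₂) = 0.09814.
After the $200 transfer: below the line — $750, $800, $900; squared poverty gap index (FGT₂) = 0.03478.
Reduction = 0.09814 − 0.03478 = 0.063.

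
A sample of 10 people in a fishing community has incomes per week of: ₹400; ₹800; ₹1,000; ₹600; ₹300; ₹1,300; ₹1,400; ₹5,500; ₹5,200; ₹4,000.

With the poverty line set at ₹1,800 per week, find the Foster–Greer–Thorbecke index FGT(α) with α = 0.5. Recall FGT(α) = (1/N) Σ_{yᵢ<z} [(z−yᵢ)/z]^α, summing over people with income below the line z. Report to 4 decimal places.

0.5022

Poor units: ₹300, ₹400, ₹600, ₹800, ₹1,000, ₹1,300, ₹1,400 (q = 7 of N = 10).
Gap ratios (z−y)/z: (1800−300)/1800 = 0.8333; (1800−400)/1800 = 0.7778; (1800−600)/1800 = 0.6667; (1800−800)/1800 = 0.5556; (1800−1000)/1800 = 0.4444; (1800−1300)/1800 = 0.2778; (1800−1400)/1800 = 0.2222.
Raised to α = 0.5: 0.91287; 0.88192; 0.81650; 0.74536; 0.66667; 0.52705; 0.47140.
Sum = 5.021758; FGT(0.5) = 5.021758 / 10 = 0.5022.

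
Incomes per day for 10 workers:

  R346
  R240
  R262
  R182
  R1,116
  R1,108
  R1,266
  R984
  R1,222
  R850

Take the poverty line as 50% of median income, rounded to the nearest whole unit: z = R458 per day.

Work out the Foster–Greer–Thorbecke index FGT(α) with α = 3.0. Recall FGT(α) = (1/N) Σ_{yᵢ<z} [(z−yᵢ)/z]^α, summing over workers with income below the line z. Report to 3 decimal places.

Poor units: R182, R240, R262, R346 (q = 4 of N = 10).
Normalized shortfalls: (458−182)/458 = 0.6026; (458−240)/458 = 0.4760; (458−262)/458 = 0.4279; (458−346)/458 = 0.2445.
Raised to α = 3.0: 0.21884; 0.10784; 0.07837; 0.01462.
Sum = 0.419678; FGT(3.0) = 0.419678 / 10 = 0.042.

0.042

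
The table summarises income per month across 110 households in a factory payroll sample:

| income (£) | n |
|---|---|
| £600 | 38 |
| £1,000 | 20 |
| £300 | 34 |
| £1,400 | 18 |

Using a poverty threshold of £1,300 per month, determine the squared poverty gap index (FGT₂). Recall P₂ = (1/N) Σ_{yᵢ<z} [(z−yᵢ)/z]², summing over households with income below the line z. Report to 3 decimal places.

Incomes under z: 34×£300, 38×£600, 20×£1,000 (q = 92 of N = 110).
Relative gaps: (1300−300)/1300 = 0.7692 (×34); (1300−600)/1300 = 0.5385 (×38); (1300−1000)/1300 = 0.2308 (×20).
Squared: 0.5917 (×34); 0.2899 (×38); 0.0533 (×20).
Sum = 32.201183; P₂ = 32.201183 / 110 = 0.293.

0.293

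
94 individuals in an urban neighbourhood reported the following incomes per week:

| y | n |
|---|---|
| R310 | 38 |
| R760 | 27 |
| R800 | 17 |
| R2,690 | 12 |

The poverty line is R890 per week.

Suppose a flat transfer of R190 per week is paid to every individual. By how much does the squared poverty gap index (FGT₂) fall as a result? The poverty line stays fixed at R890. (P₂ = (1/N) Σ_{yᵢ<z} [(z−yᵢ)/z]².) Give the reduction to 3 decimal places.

Before: below the line — 38×R310, 27×R760, 17×R800; squared poverty gap index (FGT₂) = 0.17966.
After the R190 transfer: below the line — 38×R500; squared poverty gap index (FGT₂) = 0.07763.
Reduction = 0.17966 − 0.07763 = 0.102.

0.102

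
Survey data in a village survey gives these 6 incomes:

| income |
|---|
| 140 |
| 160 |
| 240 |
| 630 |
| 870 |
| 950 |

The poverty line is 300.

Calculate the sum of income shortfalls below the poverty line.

Below the line: 140, 160, 240 (q = 3 of N = 6).
Individual gaps: 300−140 = 160; 300−160 = 140; 300−240 = 60.
Aggregate gap = 360.

360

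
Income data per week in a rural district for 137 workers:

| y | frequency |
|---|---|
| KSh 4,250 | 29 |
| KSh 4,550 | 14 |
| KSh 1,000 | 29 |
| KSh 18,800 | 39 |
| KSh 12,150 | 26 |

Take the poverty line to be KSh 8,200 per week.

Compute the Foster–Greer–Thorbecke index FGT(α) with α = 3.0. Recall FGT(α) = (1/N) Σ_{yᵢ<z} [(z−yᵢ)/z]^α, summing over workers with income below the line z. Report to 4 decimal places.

0.1760

Below the line: 29×KSh 1,000, 29×KSh 4,250, 14×KSh 4,550 (q = 72 of N = 137).
Normalized shortfalls: (8200−1000)/8200 = 0.8780 (×29); (8200−4250)/8200 = 0.4817 (×29); (8200−4550)/8200 = 0.4451 (×14).
Raised to α = 3.0: 0.67695 (×29); 0.11178 (×29); 0.08819 (×14).
Sum = 24.107743; FGT(3.0) = 24.107743 / 137 = 0.1760.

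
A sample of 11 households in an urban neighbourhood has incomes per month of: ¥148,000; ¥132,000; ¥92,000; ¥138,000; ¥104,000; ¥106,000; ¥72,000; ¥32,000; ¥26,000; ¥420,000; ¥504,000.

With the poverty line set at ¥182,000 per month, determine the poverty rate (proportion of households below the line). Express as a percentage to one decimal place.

81.8%

9 of the 11 households have income below ¥182,000.
H = 9/11 = 81.8%.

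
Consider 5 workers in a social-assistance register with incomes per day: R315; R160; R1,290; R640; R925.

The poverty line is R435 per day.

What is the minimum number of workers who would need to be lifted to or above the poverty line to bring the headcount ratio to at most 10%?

2

Currently q = 2 of N = 5 are below the line (H = 0.400).
A headcount ratio of at most 10% allows at most ⌊0.10 × 5⌋ = 0 poor workers.
So at least 2 − 0 = 2 must be lifted.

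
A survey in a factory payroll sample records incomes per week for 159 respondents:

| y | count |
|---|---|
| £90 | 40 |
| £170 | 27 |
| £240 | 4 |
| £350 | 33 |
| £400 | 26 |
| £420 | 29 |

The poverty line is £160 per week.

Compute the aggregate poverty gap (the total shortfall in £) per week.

£2,800

Below z: 40×£90 (q = 40 of N = 159).
Individual gaps: 40×(160−90) = 2800.
Aggregate gap = £2,800.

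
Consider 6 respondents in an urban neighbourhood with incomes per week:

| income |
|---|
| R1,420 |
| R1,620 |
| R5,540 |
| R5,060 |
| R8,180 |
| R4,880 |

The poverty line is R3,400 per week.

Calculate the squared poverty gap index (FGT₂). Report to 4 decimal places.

Incomes under z: R1,420, R1,620 (q = 2 of N = 6).
Shortfall ratios: (3400−1420)/3400 = 0.5824; (3400−1620)/3400 = 0.5235.
Squared: 0.3391; 0.2741.
Sum = 0.613218; P₂ = 0.613218 / 6 = 0.1022.

0.1022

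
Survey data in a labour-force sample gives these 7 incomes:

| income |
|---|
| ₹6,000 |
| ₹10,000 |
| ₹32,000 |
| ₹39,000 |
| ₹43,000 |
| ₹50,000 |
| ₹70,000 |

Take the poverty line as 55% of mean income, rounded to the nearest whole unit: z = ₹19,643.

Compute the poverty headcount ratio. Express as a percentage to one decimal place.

28.6%

2 of the 7 households have income below ₹19,643.
H = 2/7 = 28.6%.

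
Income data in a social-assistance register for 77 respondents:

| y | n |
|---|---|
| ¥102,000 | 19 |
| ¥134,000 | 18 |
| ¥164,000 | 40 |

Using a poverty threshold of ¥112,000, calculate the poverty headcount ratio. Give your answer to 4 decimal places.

19 of the 77 respondents have income below ¥112,000.
H = 19/77 = 0.2468.

0.2468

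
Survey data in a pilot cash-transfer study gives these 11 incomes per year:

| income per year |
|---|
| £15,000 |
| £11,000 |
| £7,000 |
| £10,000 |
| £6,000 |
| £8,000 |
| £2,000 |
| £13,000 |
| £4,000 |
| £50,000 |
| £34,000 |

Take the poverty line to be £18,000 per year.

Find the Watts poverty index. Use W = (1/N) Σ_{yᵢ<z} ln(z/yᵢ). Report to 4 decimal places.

0.7403

Poor units: £2,000, £4,000, £6,000, £7,000, £8,000, £10,000, £11,000, £13,000, £15,000 (q = 9 of N = 11).
Log shortfalls: ln(18000/2000) = 2.1972; ln(18000/4000) = 1.5041; ln(18000/6000) = 1.0986; ln(18000/7000) = 0.9445; ln(18000/8000) = 0.8109; ln(18000/10000) = 0.5878; ln(18000/11000) = 0.4925; ln(18000/13000) = 0.3254; ln(18000/15000) = 0.1823.
W = 8.143313 / 11 = 0.7403.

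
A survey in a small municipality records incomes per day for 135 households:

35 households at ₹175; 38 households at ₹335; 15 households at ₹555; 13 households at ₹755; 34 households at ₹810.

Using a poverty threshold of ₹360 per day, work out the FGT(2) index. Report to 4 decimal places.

Below the line: 35×₹175, 38×₹335 (q = 73 of N = 135).
Gap ratios (z−y)/z: (360−175)/360 = 0.5139 (×35); (360−335)/360 = 0.0694 (×38).
Squared: 0.2641 (×35); 0.0048 (×38).
Sum = 9.426119; P₂ = 9.426119 / 135 = 0.0698.

0.0698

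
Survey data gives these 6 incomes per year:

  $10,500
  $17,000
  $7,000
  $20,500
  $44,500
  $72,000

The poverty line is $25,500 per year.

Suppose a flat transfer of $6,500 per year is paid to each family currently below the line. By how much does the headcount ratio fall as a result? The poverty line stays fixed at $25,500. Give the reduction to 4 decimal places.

Before: below the line — $7,000, $10,500, $17,000, $20,500; headcount ratio = 0.666667.
After the $6,500 transfer: below the line — $13,500, $17,000, $23,500; headcount ratio = 0.500000.
Reduction = 0.666667 − 0.500000 = 0.1667.

0.1667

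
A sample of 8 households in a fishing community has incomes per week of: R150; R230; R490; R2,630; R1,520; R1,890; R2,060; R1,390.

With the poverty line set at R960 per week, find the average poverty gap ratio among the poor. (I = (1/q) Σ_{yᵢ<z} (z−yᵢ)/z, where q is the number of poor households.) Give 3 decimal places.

0.698

Incomes under z: R150, R230, R490 (q = 3 of N = 8).
Relative gaps: 0.8438, 0.7604, 0.4896; sum = 2.093750.
The income-gap ratio divides by q (the poor only): 2.093750 / 3 = 0.698.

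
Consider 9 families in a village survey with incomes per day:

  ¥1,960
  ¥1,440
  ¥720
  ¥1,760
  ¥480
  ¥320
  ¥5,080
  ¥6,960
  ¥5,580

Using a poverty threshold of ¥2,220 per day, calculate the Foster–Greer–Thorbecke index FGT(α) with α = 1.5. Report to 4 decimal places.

Incomes under z: ¥320, ¥480, ¥720, ¥1,440, ¥1,760, ¥1,960 (q = 6 of N = 9).
Gap ratios (z−y)/z: (2220−320)/2220 = 0.8559; (2220−480)/2220 = 0.7838; (2220−720)/2220 = 0.6757; (2220−1440)/2220 = 0.3514; (2220−1760)/2220 = 0.2072; (2220−1960)/2220 = 0.1171.
Raised to α = 1.5: 0.79177; 0.69390; 0.55540; 0.20826; 0.09432; 0.04008.
Sum = 2.383736; FGT(1.5) = 2.383736 / 9 = 0.2649.

0.2649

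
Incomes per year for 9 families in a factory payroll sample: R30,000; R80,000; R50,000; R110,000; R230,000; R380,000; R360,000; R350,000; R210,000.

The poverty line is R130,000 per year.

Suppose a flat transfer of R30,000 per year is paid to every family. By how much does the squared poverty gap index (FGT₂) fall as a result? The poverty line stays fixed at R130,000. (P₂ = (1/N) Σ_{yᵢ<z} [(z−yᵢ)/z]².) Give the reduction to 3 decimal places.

Before: below the line — R30,000, R50,000, R80,000, R110,000; squared poverty gap index (FGT₂) = 0.12689.
After the R30,000 transfer: below the line — R60,000, R80,000, R110,000; squared poverty gap index (FGT₂) = 0.05128.
Reduction = 0.12689 − 0.05128 = 0.076.

0.076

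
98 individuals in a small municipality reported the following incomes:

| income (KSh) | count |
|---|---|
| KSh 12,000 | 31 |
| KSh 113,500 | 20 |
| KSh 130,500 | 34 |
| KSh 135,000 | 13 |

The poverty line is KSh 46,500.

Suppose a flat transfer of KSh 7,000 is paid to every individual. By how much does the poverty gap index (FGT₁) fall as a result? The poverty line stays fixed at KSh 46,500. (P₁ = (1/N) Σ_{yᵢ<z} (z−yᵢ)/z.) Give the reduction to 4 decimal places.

Before: below the line — 31×KSh 12,000; poverty gap index (FGT₁) = 0.234694.
After the KSh 7,000 transfer: below the line — 31×KSh 19,000; poverty gap index (FGT₁) = 0.187075.
Reduction = 0.234694 − 0.187075 = 0.0476.

0.0476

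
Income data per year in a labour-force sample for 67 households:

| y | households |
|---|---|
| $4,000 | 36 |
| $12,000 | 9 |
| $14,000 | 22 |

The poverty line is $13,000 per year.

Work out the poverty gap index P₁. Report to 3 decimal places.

Below z: 36×$4,000, 9×$12,000 (q = 45 of N = 67).
Gap ratios (z−y)/z: (13000−4000)/13000 = 0.6923 (×36); (13000−12000)/13000 = 0.0769 (×9).
Σ = 25.615385. Dividing by the full population N = 67 gives P₁ = 0.382.

0.382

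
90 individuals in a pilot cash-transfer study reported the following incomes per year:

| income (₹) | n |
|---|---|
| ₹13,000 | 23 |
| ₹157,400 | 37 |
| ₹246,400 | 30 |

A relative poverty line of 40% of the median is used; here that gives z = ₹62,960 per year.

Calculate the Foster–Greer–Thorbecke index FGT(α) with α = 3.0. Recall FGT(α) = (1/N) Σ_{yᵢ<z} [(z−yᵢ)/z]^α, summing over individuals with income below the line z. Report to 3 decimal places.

Below z: 23×₹13,000 (q = 23 of N = 90).
Shortfall ratios: (62960−13000)/62960 = 0.7935 (×23).
Raised to α = 3.0: 0.49966 (×23).
Sum = 11.492142; FGT(3.0) = 11.492142 / 90 = 0.128.

0.128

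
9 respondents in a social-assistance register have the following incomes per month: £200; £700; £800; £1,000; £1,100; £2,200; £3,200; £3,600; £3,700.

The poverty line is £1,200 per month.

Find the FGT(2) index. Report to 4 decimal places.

0.1127

Below z: £200, £700, £800, £1,000, £1,100 (q = 5 of N = 9).
Relative gaps: (1200−200)/1200 = 0.8333; (1200−700)/1200 = 0.4167; (1200−800)/1200 = 0.3333; (1200−1000)/1200 = 0.1667; (1200−1100)/1200 = 0.0833.
Squared: 0.6944; 0.1736; 0.1111; 0.0278; 0.0069.
Sum = 1.013889; P₂ = 1.013889 / 9 = 0.1127.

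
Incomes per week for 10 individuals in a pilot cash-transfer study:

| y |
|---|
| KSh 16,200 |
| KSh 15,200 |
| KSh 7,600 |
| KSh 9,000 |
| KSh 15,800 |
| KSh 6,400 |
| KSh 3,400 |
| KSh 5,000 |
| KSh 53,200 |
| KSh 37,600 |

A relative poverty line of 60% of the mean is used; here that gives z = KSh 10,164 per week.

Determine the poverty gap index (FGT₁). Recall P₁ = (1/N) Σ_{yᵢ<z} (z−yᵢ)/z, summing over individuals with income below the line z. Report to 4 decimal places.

0.1911

Below z: KSh 3,400, KSh 5,000, KSh 6,400, KSh 7,600, KSh 9,000 (q = 5 of N = 10).
Relative gaps: (10164−3400)/10164 = 0.6655; (10164−5000)/10164 = 0.5081; (10164−6400)/10164 = 0.3703; (10164−7600)/10164 = 0.2523; (10164−9000)/10164 = 0.1145.
Σ = 1.910665. Dividing by the full population N = 10 gives P₁ = 0.1911.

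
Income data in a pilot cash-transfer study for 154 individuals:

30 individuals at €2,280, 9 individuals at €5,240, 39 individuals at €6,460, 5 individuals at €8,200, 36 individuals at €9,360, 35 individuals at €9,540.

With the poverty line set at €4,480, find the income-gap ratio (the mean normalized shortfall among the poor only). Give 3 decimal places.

0.491

Poor units: 30×€2,280 (q = 30 of N = 154).
Shortfall ratios (z−y)/z: 0.4911 (×30); sum = 14.732143.
The income-gap ratio divides by q (the poor only): 14.732143 / 30 = 0.491.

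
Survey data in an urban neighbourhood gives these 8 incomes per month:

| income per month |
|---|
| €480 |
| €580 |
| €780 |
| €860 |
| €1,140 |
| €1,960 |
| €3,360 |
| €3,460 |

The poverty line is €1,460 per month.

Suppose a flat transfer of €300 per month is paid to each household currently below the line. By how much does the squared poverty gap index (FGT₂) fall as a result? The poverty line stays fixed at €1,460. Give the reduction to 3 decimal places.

Before: below the line — €480, €580, €780, €860, €1,140; squared poverty gap index (FGT₂) = 0.15596.
After the €300 transfer: below the line — €780, €880, €1,080, €1,160, €1,440; squared poverty gap index (FGT₂) = 0.06061.
Reduction = 0.15596 − 0.06061 = 0.095.

0.095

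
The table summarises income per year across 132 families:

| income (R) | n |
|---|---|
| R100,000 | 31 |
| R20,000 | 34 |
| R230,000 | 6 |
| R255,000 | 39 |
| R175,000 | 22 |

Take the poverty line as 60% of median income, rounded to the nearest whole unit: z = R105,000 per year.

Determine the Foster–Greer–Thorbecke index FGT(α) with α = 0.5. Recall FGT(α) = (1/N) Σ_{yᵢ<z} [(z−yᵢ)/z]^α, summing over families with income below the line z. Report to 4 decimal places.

Poor units: 34×R20,000, 31×R100,000 (q = 65 of N = 132).
Gap ratios (z−y)/z: (105000−20000)/105000 = 0.8095 (×34); (105000−100000)/105000 = 0.0476 (×31).
Raised to α = 0.5: 0.89974 (×34); 0.21822 (×31).
Sum = 37.355759; FGT(0.5) = 37.355759 / 132 = 0.2830.

0.2830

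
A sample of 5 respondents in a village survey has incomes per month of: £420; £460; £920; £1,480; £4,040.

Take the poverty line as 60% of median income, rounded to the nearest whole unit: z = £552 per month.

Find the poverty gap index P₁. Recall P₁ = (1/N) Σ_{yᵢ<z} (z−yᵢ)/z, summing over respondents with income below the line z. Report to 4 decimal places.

0.0812

Poor units: £420, £460 (q = 2 of N = 5).
Gap ratios (z−y)/z: (552−420)/552 = 0.2391; (552−460)/552 = 0.1667.
Sum of shortfalls = 0.405797; P₁ averages over all N: 0.405797 / 5 = 0.0812.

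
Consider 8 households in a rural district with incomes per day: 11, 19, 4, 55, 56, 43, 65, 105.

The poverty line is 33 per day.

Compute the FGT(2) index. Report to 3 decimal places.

0.175

Poor units: 4, 11, 19 (q = 3 of N = 8).
Relative gaps: (33−4)/33 = 0.8788; (33−11)/33 = 0.6667; (33−19)/33 = 0.4242.
Squared: 0.7723; 0.4444; 0.1800.
Sum = 1.396694; P₂ = 1.396694 / 8 = 0.175.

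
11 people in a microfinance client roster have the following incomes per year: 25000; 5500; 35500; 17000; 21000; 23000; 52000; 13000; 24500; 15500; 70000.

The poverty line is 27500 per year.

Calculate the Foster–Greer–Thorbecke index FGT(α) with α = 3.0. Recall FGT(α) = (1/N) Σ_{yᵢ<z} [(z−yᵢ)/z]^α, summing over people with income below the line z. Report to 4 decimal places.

Incomes under z: 5500, 13000, 15500, 17000, 21000, 23000, 24500, 25000 (q = 8 of N = 11).
Shortfall ratios: (27500−5500)/27500 = 0.8000; (27500−13000)/27500 = 0.5273; (27500−15500)/27500 = 0.4364; (27500−17000)/27500 = 0.3818; (27500−21000)/27500 = 0.2364; (27500−23000)/27500 = 0.1636; (27500−24500)/27500 = 0.1091; (27500−25000)/27500 = 0.0909.
Raised to α = 3.0: 0.51200; 0.14659; 0.08309; 0.05566; 0.01321; 0.00438; 0.00130; 0.00075.
Sum = 0.816980; FGT(3.0) = 0.816980 / 11 = 0.0743.

0.0743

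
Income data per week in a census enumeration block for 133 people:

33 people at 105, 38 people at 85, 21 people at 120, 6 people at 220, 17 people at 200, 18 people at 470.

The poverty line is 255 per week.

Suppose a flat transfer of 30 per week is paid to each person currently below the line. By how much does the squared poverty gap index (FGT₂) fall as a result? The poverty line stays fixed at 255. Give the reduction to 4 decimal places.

0.0948

Before: below the line — 38×85, 33×105, 21×120, 17×200, 6×220; squared poverty gap index (FGT₂) = 0.263889.
After the 30 transfer: below the line — 38×115, 33×135, 21×150, 17×230, 6×250; squared poverty gap index (FGT₂) = 0.169085.
Reduction = 0.263889 − 0.169085 = 0.0948.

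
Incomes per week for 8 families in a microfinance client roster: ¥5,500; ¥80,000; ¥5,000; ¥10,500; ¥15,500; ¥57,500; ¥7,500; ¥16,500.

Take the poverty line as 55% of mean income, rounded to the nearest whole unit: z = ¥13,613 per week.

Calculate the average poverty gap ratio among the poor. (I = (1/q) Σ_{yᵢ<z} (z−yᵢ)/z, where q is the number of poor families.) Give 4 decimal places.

Poor units: ¥5,000, ¥5,500, ¥7,500, ¥10,500 (q = 4 of N = 8).
Shortfall ratios (z−y)/z: 0.6327, 0.5960, 0.4491, 0.2287; sum = 1.906413.
The income-gap ratio divides by q (the poor only): 1.906413 / 4 = 0.4766.

0.4766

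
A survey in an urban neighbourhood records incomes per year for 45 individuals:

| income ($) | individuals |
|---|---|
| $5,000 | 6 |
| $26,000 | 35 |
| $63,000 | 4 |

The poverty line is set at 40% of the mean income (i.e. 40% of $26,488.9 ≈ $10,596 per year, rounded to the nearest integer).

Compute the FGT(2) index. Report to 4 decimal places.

Incomes under z: 6×$5,000 (q = 6 of N = 45).
Normalized shortfalls: (10596−5000)/10596 = 0.5281 (×6).
Squared: 0.2789 (×6).
Sum = 1.673489; P₂ = 1.673489 / 45 = 0.0372.

0.0372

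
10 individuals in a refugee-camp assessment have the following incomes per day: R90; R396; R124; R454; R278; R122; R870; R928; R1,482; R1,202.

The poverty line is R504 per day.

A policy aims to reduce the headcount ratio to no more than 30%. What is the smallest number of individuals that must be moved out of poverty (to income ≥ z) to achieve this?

6 of the 10 individuals are poor, so H = 6/10 = 0.600.
A headcount ratio of at most 30% allows at most ⌊0.30 × 10⌋ = 3 poor individuals.
So at least 6 − 3 = 3 must be lifted.

3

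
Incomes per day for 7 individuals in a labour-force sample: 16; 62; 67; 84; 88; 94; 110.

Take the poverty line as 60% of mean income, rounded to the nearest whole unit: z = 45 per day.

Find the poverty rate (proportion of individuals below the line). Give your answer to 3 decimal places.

0.143

1 of the 7 individuals have income below 45.
H = 1/7 = 0.143.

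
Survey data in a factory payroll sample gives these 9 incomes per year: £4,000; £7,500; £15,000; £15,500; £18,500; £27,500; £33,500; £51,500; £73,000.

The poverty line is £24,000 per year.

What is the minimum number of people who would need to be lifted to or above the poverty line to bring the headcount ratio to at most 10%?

5 of the 9 people are poor, so H = 5/9 = 0.556.
A headcount ratio of at most 10% allows at most ⌊0.10 × 9⌋ = 0 poor people.
So at least 5 − 0 = 5 must be lifted.

5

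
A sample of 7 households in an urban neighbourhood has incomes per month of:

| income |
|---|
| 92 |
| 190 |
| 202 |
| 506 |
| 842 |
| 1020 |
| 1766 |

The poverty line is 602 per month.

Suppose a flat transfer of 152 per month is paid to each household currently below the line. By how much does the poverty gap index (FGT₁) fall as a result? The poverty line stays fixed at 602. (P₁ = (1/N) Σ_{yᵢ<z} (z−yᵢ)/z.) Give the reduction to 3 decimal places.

0.131

Before: below the line — 92, 190, 202, 506; poverty gap index (FGT₁) = 0.33650.
After the 152 transfer: below the line — 244, 342, 354; poverty gap index (FGT₁) = 0.20551.
Reduction = 0.33650 − 0.20551 = 0.131.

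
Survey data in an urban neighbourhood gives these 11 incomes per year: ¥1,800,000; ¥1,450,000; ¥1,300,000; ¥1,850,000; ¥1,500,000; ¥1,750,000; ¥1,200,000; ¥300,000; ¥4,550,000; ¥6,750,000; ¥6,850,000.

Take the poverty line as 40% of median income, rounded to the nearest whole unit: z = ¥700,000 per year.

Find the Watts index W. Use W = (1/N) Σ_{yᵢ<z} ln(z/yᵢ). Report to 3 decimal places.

0.077

Poor units: ¥300,000 (q = 1 of N = 11).
ln(z/y) terms: ln(700000/300000) = 0.8473.
W = 0.847298 / 11 = 0.077.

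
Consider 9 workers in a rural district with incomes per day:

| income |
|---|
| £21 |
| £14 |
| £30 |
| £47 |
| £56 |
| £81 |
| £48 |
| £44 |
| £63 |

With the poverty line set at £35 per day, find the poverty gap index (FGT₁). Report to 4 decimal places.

Below the line: £14, £21, £30 (q = 3 of N = 9).
Gap ratios (z−y)/z: (35−14)/35 = 0.6000; (35−21)/35 = 0.4000; (35−30)/35 = 0.1429.
Σ = 1.142857. Dividing by the full population N = 9 gives P₁ = 0.1270.

0.1270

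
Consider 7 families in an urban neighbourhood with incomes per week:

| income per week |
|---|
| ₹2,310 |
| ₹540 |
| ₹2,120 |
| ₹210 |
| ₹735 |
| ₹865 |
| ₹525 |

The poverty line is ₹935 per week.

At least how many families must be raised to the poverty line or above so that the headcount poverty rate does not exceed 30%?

3

5 of the 7 families are poor, so H = 5/7 = 0.714.
A headcount ratio of at most 30% allows at most ⌊0.30 × 7⌋ = 2 poor families.
So at least 5 − 2 = 3 must be lifted.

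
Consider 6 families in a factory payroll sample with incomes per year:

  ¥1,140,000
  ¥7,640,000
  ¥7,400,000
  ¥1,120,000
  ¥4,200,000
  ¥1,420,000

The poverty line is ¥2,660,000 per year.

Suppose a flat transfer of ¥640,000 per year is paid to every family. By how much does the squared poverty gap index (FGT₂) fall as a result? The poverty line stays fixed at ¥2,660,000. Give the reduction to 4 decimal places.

0.1007

Before: below the line — ¥1,120,000, ¥1,140,000, ¥1,420,000; squared poverty gap index (FGT₂) = 0.146503.
After the ¥640,000 transfer: below the line — ¥1,760,000, ¥1,780,000, ¥2,060,000; squared poverty gap index (FGT₂) = 0.045801.
Reduction = 0.146503 − 0.045801 = 0.1007.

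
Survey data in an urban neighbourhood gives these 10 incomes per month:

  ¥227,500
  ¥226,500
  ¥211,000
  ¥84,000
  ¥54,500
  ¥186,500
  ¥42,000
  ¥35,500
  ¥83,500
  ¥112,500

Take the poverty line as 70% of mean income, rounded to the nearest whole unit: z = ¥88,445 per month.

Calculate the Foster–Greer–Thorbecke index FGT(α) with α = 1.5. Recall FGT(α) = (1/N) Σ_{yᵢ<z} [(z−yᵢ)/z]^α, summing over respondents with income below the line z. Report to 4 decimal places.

Below z: ¥35,500, ¥42,000, ¥54,500, ¥83,500, ¥84,000 (q = 5 of N = 10).
Gap ratios (z−y)/z: (88445−35500)/88445 = 0.5986; (88445−42000)/88445 = 0.5251; (88445−54500)/88445 = 0.3838; (88445−83500)/88445 = 0.0559; (88445−84000)/88445 = 0.0503.
Raised to α = 1.5: 0.46316; 0.38054; 0.23777; 0.01322; 0.01127.
Sum = 1.105950; FGT(1.5) = 1.105950 / 10 = 0.1106.

0.1106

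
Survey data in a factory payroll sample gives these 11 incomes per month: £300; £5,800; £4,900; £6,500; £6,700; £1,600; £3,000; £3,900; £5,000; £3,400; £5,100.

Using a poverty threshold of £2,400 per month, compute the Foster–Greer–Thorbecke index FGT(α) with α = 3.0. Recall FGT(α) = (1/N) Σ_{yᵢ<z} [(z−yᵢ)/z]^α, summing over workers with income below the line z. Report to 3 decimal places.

0.064

Incomes under z: £300, £1,600 (q = 2 of N = 11).
Normalized shortfalls: (2400−300)/2400 = 0.8750; (2400−1600)/2400 = 0.3333.
Raised to α = 3.0: 0.66992; 0.03704.
Sum = 0.706959; FGT(3.0) = 0.706959 / 11 = 0.064.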